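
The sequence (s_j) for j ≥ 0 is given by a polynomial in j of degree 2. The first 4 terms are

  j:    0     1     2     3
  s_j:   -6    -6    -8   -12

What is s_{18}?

-312

1st diffs: 0, -2, -4.
2nd diffs: -2, -2 (constant).
Newton forward-difference form: s_j = -6 + (-2)·C(j,2).
At j = 18: j = 18, so s_{18} = -6 - 306 = -312.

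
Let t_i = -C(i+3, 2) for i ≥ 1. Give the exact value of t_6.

-36

C(9, 2) = 36, so t_6 = -36.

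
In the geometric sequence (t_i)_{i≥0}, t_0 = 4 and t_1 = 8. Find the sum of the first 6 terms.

Common ratio r = 2.
t_i = 4·2^(i-0).
S = 4·(2^6 - 1)/(2 - 1) = 4·(64 - 1)/(1) = 252.

252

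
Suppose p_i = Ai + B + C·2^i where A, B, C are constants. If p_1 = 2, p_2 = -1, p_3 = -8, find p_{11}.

Write the equations: A + B + 2C = 2; 2A + B + 4C = -1; 3A + B + 8C = -8.
Subtracting the first from the second: A + 2C = -3.
Subtracting the second from the third: A + 4C = -7.
Solving: C = -2, A = 1, then B = 5.
Hence p_{11} = 1·11 + 5 + (-2)·2048 = -4080.

-4080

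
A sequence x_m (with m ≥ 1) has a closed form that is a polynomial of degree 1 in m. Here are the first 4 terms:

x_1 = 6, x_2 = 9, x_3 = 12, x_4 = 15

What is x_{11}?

36

1st diffs: 3, 3, 3 (constant).
So x_m = 3m + 3.
Evaluating at m = 11 gives x_{11} = 36.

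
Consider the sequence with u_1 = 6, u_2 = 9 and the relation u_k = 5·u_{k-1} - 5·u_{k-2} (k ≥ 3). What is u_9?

9375

Step forward from the initial values:
u_3 = 15;  u_4 = 30;  u_5 = 75;  u_6 = 225;  u_7 = 750;  u_8 = 2625;  u_9 = 9375.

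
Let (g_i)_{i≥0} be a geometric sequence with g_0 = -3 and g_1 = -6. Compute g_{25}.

-100663296

Common ratio r = 2.
g_i = (-3)·2^(i-0).
g_{25} = (-3)·2^25 = -100663296.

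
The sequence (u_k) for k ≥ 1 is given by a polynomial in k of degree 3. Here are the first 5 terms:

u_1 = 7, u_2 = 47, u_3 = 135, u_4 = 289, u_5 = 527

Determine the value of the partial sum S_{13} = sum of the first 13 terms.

1st diffs: 40, 88, 154, 238.
2nd diffs: 48, 66, 84.
3rd diffs: 18, 18 (constant).
So u_k = 3k^3 + 6k^2 + k - 3.
Continuing: …, 867, 1327, 1925, 2679, …, u_{13} = 7615.
Summing k = 1..13 (13 terms) gives 29809.

29809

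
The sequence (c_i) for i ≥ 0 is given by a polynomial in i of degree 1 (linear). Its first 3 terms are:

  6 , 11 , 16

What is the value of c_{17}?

91

1st diffs: 5, 5 (constant).
So c_i = 5i + 6.
Evaluating at i = 17 gives c_{17} = 91.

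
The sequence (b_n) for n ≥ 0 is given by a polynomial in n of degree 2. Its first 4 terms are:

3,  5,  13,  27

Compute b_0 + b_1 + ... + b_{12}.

1st diffs: 2, 8, 14.
2nd diffs: 6, 6 (constant).
Newton forward-difference form: b_n = 3 + 2·C(n,1) + 6·C(n,2).
Continuing: …, 47, 73, 105, 143, …, b_{12} = 423.
Summing n = 0..12 (13 terms) gives 1911.

1911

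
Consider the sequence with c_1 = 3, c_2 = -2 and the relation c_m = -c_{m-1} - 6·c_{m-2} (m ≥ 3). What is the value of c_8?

1588

Applying the relation repeatedly:
c_3 = -16;  c_4 = 28;  c_5 = 68;  c_6 = -236;  c_7 = -172;  c_8 = 1588.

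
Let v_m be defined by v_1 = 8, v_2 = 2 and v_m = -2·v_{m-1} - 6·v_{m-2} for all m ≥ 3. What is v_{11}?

v_3 = -52  v_4 = 92  v_5 = 128  v_6 = -808  v_7 = 848  v_8 = 3152  v_9 = -11392  v_{10} = 3872  v_{11} = 60608.

60608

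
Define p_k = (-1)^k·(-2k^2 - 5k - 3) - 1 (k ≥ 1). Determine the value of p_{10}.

(-1)^10 = 1; -2k^2 - 5k - 3 at k=10 is -253; so p_{10} = -254.

-254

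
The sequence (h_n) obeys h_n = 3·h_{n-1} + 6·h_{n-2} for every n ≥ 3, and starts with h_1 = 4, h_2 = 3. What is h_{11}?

3773061

Iterate the recurrence:
h_3 = 33, h_4 = 117, h_5 = 549, h_6 = 2349, h_7 = 10341, h_8 = 45117, h_9 = 197397, h_{10} = 862893, h_{11} = 3773061.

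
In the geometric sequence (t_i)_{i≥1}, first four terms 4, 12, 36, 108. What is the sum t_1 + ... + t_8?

13120

Common ratio r = 3.
t_i = 4·3^(i-1).
S = 4·(3^8 - 1)/(3 - 1) = 4·(6561 - 1)/(2) = 13120.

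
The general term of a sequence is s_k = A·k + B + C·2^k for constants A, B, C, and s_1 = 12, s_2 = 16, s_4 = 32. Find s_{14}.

16420

At k = 1, 2, 4: A + B + 2C = 12; 2A + B + 4C = 16; 4A + B + 16C = 32.
Subtracting the first from the second: A + 2C = 4.
Subtracting the second from the third: 2A + 12C = 16.
Solving: C = 1, A = 2, then B = 8.
Hence s_{14} = 2·14 + 8 + 1·16384 = 16420.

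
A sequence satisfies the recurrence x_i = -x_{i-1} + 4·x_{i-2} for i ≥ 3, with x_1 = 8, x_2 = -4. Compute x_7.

1188

Applying the relation repeatedly:
x_3 = 36, x_4 = -52, x_5 = 196, x_6 = -404, x_7 = 1188.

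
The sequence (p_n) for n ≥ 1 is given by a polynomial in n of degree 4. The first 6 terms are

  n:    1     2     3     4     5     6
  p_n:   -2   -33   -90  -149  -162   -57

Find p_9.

1st diffs: -31, -57, -59, -13, 105.
2nd diffs: -26, -2, 46, 118.
3rd diffs: 24, 48, 72.
4th diffs: 24, 24 (constant).
Newton forward-difference form: p_n = -2 + (-31)·C(n-1,1) + (-26)·C(n-1,2) + 24·C(n-1,3) + 24·C(n-1,4).
At n = 9: n-1 = 8, so p_9 = -2 - 248 - 728 + 1344 + 1680 = 2046.

2046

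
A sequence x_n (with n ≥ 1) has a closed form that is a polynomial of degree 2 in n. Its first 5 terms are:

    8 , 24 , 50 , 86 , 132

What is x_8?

330

1st diffs: 16, 26, 36, 46.
2nd diffs: 10, 10, 10 (constant).
Newton forward-difference form: x_n = 8 + 16·C(n-1,1) + 10·C(n-1,2).
At n = 8: n-1 = 7, so x_8 = 8 + 112 + 210 = 330.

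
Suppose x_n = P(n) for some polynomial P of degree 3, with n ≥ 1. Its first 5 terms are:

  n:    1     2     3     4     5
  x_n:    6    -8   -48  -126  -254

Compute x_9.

1st diffs: -14, -40, -78, -128.
2nd diffs: -26, -38, -50.
3rd diffs: -12, -12 (constant).
So x_n = -2n^3 - n^2 + 3n + 6.
Evaluating at n = 9 gives x_9 = -1506.

-1506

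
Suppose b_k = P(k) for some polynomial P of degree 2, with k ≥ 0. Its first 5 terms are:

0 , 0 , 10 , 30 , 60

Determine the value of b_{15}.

1050

1st diffs: 0, 10, 20, 30.
2nd diffs: 10, 10, 10 (constant).
Newton forward-difference form: b_k = 10·C(k,2).
At k = 15: k = 15, so b_{15} = 1050 = 1050.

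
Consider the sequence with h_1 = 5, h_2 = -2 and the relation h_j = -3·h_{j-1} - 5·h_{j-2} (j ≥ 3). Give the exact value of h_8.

Step forward from the initial values:
h_3 = -19;  h_4 = 67;  h_5 = -106;  h_6 = -17;  h_7 = 581;  h_8 = -1658.

-1658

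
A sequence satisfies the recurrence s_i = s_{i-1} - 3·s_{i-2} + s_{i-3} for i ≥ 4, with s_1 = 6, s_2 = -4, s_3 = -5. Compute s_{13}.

1032

Iterate the recurrence:
s_4 = 13, s_5 = 24, s_6 = -20, s_7 = -79, s_8 = 5, s_9 = 222, s_{10} = 128, s_{11} = -533, s_{12} = -695, s_{13} = 1032.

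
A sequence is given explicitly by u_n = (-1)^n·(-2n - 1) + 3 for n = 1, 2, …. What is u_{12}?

(-1)^12 = 1; -2n - 1 at n=12 is -25; so u_{12} = -22.

-22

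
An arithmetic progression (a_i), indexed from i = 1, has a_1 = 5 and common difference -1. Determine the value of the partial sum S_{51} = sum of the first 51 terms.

-1020

a_i = 5 + (i - 1)·(-1).
a_{51} = -45; S = 51·(5 + (-45))/2 = -1020.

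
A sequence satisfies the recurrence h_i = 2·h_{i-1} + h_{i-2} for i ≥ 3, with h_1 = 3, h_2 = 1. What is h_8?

Iterate the recurrence:
h_3 = 5  h_4 = 11  h_5 = 27  h_6 = 65  h_7 = 157  h_8 = 379.

379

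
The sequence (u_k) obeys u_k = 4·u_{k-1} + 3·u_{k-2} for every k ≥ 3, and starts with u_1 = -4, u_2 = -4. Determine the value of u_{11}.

Step forward from the initial values:
u_3 = -28;  u_4 = -124;  u_5 = -580;  u_6 = -2692;  u_7 = -12508;  u_8 = -58108;  u_9 = -269956;  u_{10} = -1254148;  u_{11} = -5826460.

-5826460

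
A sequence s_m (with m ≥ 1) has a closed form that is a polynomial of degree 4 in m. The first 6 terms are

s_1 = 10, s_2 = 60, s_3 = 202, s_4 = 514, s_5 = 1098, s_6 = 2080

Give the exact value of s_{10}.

13348

1st diffs: 50, 142, 312, 584, 982.
2nd diffs: 92, 170, 272, 398.
3rd diffs: 78, 102, 126.
4th diffs: 24, 24 (constant).
So s_m = m^4 + 3m^3 + 3m^2 + 5m - 2.
Evaluating at m = 10 gives s_{10} = 13348.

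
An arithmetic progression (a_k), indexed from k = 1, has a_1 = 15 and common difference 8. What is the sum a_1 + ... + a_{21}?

a_k = 15 + (k - 1)·8.
a_{21} = 175; S = 21·(15 + 175)/2 = 1995.

1995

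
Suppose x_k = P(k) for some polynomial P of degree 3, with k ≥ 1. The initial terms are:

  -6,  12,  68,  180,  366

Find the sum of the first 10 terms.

1st diffs: 18, 56, 112, 186.
2nd diffs: 38, 56, 74.
3rd diffs: 18, 18 (constant).
Newton forward-difference form: x_k = -6 + 18·C(k-1,1) + 38·C(k-1,2) + 18·C(k-1,3).
Continuing: …, 644, 1032, 1548, 2210, …, x_{10} = 3036.
Summing k = 1..10 (10 terms) gives 9090.

9090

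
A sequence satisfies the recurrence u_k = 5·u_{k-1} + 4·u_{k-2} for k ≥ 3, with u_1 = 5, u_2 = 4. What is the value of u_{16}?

Compute successive terms:
u_3 = 40, u_4 = 216, u_5 = 1240, …, u_{13} = 1383718360, u_{14} = 7889356184, u_{15} = 44981654360, u_{16} = 256465696536.

256465696536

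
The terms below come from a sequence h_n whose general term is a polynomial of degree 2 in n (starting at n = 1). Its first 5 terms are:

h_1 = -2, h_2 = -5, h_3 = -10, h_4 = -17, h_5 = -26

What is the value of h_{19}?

1st diffs: -3, -5, -7, -9.
2nd diffs: -2, -2, -2 (constant).
Newton forward-difference form: h_n = -2 + (-3)·C(n-1,1) + (-2)·C(n-1,2).
At n = 19: n-1 = 18, so h_{19} = -2 - 54 - 306 = -362.

-362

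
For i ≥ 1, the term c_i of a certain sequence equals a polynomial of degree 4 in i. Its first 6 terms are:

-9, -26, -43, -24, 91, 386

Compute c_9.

1st diffs: -17, -17, 19, 115, 295.
2nd diffs: 0, 36, 96, 180.
3rd diffs: 36, 60, 84.
4th diffs: 24, 24 (constant).
Newton forward-difference form: c_i = -9 + (-17)·C(i-1,1) + 36·C(i-1,3) + 24·C(i-1,4).
At i = 9: i-1 = 8, so c_9 = -9 - 136 + 2016 + 1680 = 3551.

3551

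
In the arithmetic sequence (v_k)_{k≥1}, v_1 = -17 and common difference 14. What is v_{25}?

v_k = -17 + (k - 1)·14.
v_{25} = -17 + 24·14 = 319.

319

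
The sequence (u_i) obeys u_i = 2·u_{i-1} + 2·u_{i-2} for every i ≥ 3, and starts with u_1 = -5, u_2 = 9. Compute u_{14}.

728256

Applying the relation repeatedly:
u_3 = 8; u_4 = 34; u_5 = 84; …; u_{11} = 35712; u_{12} = 97568; u_{13} = 266560; u_{14} = 728256.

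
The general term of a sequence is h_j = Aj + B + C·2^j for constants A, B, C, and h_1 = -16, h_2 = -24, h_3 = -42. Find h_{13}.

-40942

Plug in j = 1, 2, 3: A + B + 2C = -16; 2A + B + 4C = -24; 3A + B + 8C = -42.
Subtracting the first from the second: A + 2C = -8.
Subtracting the second from the third: A + 4C = -18.
Solving: C = -5, A = 2, then B = -8.
So h_j = 2·j + (-8) + (-5)·2^j; at j=13 this is -40942.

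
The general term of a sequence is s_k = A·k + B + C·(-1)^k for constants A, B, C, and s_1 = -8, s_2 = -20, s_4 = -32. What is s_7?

-44

The three given values yield: A + B - C = -8; 2A + B + C = -20; 4A + B + C = -32.
Subtracting the first from the second: A + 2C = -12.
Subtracting the second from the third: 2A = -12.
Solving: C = -3, A = -6, then B = -5.
Hence s_7 = -6·7 + (-5) + (-3)·(-1) = -44.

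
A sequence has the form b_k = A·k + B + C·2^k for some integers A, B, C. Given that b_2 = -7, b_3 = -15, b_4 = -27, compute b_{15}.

The three given values yield: 2A + B + 4C = -7; 3A + B + 8C = -15; 4A + B + 16C = -27.
Subtracting the first from the second: A + 4C = -8.
Subtracting the second from the third: A + 8C = -12.
Solving: C = -1, A = -4, then B = 5.
So b_k = -4·k + 5 + (-1)·2^k; at k=15 this is -32823.

-32823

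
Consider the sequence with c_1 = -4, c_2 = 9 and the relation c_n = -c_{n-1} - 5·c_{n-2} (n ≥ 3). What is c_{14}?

-80631

Compute successive terms:
c_3 = 11, c_4 = -56, c_5 = 1, …, c_{11} = -15679, c_{12} = 559, c_{13} = 77836, c_{14} = -80631.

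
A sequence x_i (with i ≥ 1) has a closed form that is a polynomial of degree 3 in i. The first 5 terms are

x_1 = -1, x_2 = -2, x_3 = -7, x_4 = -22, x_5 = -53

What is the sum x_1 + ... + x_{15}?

-10130

1st diffs: -1, -5, -15, -31.
2nd diffs: -4, -10, -16.
3rd diffs: -6, -6 (constant).
Newton forward-difference form: x_i = -1 + (-1)·C(i-1,1) + (-4)·C(i-1,2) + (-6)·C(i-1,3).
Continuing: …, -106, -187, -302, -457, …, x_{15} = -2563.
Summing i = 1..15 (15 terms) gives -10130.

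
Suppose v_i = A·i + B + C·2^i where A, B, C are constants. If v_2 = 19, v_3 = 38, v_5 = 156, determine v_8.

The three given values yield: 2A + B + 4C = 19; 3A + B + 8C = 38; 5A + B + 32C = 156.
Subtracting the first from the second: A + 4C = 19.
Subtracting the second from the third: 2A + 24C = 118.
Solving: C = 5, A = -1, then B = 1.
Hence v_8 = -1·8 + 1 + 5·256 = 1273.

1273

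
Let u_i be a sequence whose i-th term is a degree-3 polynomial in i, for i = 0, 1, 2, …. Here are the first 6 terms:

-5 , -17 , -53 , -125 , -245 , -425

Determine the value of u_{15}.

1st diffs: -12, -36, -72, -120, -180.
2nd diffs: -24, -36, -48, -60.
3rd diffs: -12, -12, -12 (constant).
Newton forward-difference form: u_i = -5 + (-12)·C(i,1) + (-24)·C(i,2) + (-12)·C(i,3).
At i = 15: i = 15, so u_{15} = -5 - 180 - 2520 - 5460 = -8165.

-8165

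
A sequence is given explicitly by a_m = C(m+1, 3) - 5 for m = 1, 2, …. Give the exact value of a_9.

C(10, 3) = 120, so a_9 = 115.

115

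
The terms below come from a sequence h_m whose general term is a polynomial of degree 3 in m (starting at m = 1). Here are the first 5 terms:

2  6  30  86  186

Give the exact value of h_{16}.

7622

1st diffs: 4, 24, 56, 100.
2nd diffs: 20, 32, 44.
3rd diffs: 12, 12 (constant).
Newton forward-difference form: h_m = 2 + 4·C(m-1,1) + 20·C(m-1,2) + 12·C(m-1,3).
At m = 16: m-1 = 15, so h_{16} = 2 + 60 + 2100 + 5460 = 7622.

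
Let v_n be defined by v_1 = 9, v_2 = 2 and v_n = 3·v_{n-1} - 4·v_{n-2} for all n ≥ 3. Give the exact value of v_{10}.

3518

v_3 = -30, v_4 = -98, v_5 = -174, v_6 = -130, v_7 = 306, v_8 = 1438, v_9 = 3090, v_{10} = 3518.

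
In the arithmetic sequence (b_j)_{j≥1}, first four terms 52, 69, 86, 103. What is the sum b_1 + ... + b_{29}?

8410

Common difference d = 17.
b_j = 52 + (j - 1)·17.
b_{29} = 528; S = 29·(52 + 528)/2 = 8410.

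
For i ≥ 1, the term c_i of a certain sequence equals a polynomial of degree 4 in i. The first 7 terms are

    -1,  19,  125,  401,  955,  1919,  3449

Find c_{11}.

1st diffs: 20, 106, 276, 554, 964, 1530.
2nd diffs: 86, 170, 278, 410, 566.
3rd diffs: 84, 108, 132, 156.
4th diffs: 24, 24, 24 (constant).
Newton forward-difference form: c_i = -1 + 20·C(i-1,1) + 86·C(i-1,2) + 84·C(i-1,3) + 24·C(i-1,4).
At i = 11: i-1 = 10, so c_{11} = -1 + 200 + 3870 + 10080 + 5040 = 19189.

19189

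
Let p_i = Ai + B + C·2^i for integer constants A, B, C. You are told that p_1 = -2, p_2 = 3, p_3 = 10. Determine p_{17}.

131116

At i = 1, 2, 3: A + B + 2C = -2; 2A + B + 4C = 3; 3A + B + 8C = 10.
Subtracting the first from the second: A + 2C = 5.
Subtracting the second from the third: A + 4C = 7.
Solving: C = 1, A = 3, then B = -7.
Therefore p_{17} = 51 + (-7) + 1·131072 = 131116.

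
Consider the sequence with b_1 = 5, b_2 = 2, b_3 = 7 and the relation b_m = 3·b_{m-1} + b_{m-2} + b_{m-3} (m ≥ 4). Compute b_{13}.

Iterate the recurrence:
b_4 = 28;  b_5 = 93;  b_6 = 314;  b_7 = 1063;  b_8 = 3596;  b_9 = 12165;  b_{10} = 41154;  b_{11} = 139223;  b_{12} = 470988;  b_{13} = 1593341.

1593341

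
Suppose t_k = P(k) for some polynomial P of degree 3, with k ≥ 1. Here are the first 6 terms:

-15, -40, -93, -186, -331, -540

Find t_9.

-1671

1st diffs: -25, -53, -93, -145, -209.
2nd diffs: -28, -40, -52, -64.
3rd diffs: -12, -12, -12 (constant).
So t_k = -2k^3 - 2k^2 - 5k - 6.
Evaluating at k = 9 gives t_9 = -1671.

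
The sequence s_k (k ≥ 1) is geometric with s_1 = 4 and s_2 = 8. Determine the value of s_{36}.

137438953472

Common ratio r = 2.
s_k = 4·2^(k-1).
s_{36} = 4·2^35 = 137438953472.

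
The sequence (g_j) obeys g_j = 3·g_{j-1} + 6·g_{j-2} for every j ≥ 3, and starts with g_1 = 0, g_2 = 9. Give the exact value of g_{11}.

Applying the relation repeatedly:
g_3 = 27, g_4 = 135, g_5 = 567, g_6 = 2511, g_7 = 10935, g_8 = 47871, g_9 = 209223, g_{10} = 914895, g_{11} = 4000023.

4000023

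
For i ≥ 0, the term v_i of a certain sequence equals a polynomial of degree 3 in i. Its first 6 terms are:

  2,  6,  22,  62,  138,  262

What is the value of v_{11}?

1st diffs: 4, 16, 40, 76, 124.
2nd diffs: 12, 24, 36, 48.
3rd diffs: 12, 12, 12 (constant).
Newton forward-difference form: v_i = 2 + 4·C(i,1) + 12·C(i,2) + 12·C(i,3).
At i = 11: i = 11, so v_{11} = 2 + 44 + 660 + 1980 = 2686.

2686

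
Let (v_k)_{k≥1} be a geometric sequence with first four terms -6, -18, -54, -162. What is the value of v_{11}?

-354294

Common ratio r = 3.
v_k = (-6)·3^(k-1).
v_{11} = (-6)·3^10 = -354294.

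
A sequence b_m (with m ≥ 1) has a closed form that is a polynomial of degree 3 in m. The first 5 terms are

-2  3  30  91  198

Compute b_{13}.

1st diffs: 5, 27, 61, 107.
2nd diffs: 22, 34, 46.
3rd diffs: 12, 12 (constant).
Newton forward-difference form: b_m = -2 + 5·C(m-1,1) + 22·C(m-1,2) + 12·C(m-1,3).
At m = 13: m-1 = 12, so b_{13} = -2 + 60 + 1452 + 2640 = 4150.

4150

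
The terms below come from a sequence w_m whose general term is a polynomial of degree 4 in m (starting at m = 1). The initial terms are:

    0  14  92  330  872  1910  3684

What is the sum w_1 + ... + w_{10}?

40566

1st diffs: 14, 78, 238, 542, 1038, 1774.
2nd diffs: 64, 160, 304, 496, 736.
3rd diffs: 96, 144, 192, 240.
4th diffs: 48, 48, 48 (constant).
Newton forward-difference form: w_m = 14·C(m-1,1) + 64·C(m-1,2) + 96·C(m-1,3) + 48·C(m-1,4).
Continuing: 6482, 10640, 16542.
Summing m = 1..10 (10 terms) gives 40566.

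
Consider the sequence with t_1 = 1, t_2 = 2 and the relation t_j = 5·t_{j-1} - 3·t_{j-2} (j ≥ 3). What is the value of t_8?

9866

Step forward from the initial values:
t_3 = 7  t_4 = 29  t_5 = 124  t_6 = 533  t_7 = 2293  t_8 = 9866.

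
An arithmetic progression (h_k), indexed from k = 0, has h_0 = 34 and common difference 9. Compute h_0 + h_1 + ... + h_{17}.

1989

h_k = 34 + (k - 0)·9.
h_{17} = 187; S = 18·(34 + 187)/2 = 1989.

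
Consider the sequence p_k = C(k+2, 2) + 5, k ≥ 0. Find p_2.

11

C(4, 2) = 6, so p_2 = 11.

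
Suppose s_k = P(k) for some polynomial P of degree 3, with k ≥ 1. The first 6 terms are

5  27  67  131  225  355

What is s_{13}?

2777

1st diffs: 22, 40, 64, 94, 130.
2nd diffs: 18, 24, 30, 36.
3rd diffs: 6, 6, 6 (constant).
Newton forward-difference form: s_k = 5 + 22·C(k-1,1) + 18·C(k-1,2) + 6·C(k-1,3).
At k = 13: k-1 = 12, so s_{13} = 5 + 264 + 1188 + 1320 = 2777.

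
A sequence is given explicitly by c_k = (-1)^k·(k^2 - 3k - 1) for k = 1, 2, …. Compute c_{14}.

(-1)^14 = 1; k^2 - 3k - 1 at k=14 is 153; so c_{14} = 153.

153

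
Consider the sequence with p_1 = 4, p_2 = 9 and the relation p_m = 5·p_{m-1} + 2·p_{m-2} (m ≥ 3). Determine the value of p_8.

Iterate the recurrence:
p_3 = 53; p_4 = 283; p_5 = 1521; p_6 = 8171; p_7 = 43897; p_8 = 235827.

235827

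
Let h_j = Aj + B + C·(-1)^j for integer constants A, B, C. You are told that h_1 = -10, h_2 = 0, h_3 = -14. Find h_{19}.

-46

Plug in j = 1, 2, 3: A + B - C = -10; 2A + B + C = 0; 3A + B - C = -14.
Subtracting the first from the second: A + 2C = 10.
Subtracting the second from the third: A - 2C = -14.
Solving: C = 6, A = -2, then B = -2.
So h_j = -2·j + (-2) + 6·(-1)^j; at j=19 this is -46.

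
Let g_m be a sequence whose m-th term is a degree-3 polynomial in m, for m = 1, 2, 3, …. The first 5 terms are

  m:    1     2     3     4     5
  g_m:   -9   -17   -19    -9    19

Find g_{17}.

1st diffs: -8, -2, 10, 28.
2nd diffs: 6, 12, 18.
3rd diffs: 6, 6 (constant).
Newton forward-difference form: g_m = -9 + (-8)·C(m-1,1) + 6·C(m-1,2) + 6·C(m-1,3).
At m = 17: m-1 = 16, so g_{17} = -9 - 128 + 720 + 3360 = 3943.

3943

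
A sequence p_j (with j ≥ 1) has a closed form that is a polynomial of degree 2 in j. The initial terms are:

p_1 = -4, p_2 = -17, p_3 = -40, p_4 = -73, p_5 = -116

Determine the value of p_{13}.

1st diffs: -13, -23, -33, -43.
2nd diffs: -10, -10, -10 (constant).
So p_j = -5j^2 + 2j - 1.
Evaluating at j = 13 gives p_{13} = -820.

-820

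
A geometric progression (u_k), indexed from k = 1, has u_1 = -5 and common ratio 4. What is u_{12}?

u_k = (-5)·4^(k-1).
u_{12} = (-5)·4^11 = -20971520.

-20971520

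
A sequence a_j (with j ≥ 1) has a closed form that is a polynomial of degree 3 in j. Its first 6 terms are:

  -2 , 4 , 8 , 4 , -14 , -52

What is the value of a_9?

1st diffs: 6, 4, -4, -18, -38.
2nd diffs: -2, -8, -14, -20.
3rd diffs: -6, -6, -6 (constant).
Newton forward-difference form: a_j = -2 + 6·C(j-1,1) + (-2)·C(j-1,2) + (-6)·C(j-1,3).
At j = 9: j-1 = 8, so a_9 = -2 + 48 - 56 - 336 = -346.

-346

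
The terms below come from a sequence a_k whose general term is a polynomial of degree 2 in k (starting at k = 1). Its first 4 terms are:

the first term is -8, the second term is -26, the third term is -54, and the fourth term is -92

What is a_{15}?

-1170

1st diffs: -18, -28, -38.
2nd diffs: -10, -10 (constant).
So a_k = -5k^2 - 3k.
Evaluating at k = 15 gives a_{15} = -1170.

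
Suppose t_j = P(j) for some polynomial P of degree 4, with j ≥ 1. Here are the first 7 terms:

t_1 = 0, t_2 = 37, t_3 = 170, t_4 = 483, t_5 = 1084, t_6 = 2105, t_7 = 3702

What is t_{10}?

13869

1st diffs: 37, 133, 313, 601, 1021, 1597.
2nd diffs: 96, 180, 288, 420, 576.
3rd diffs: 84, 108, 132, 156.
4th diffs: 24, 24, 24 (constant).
Newton forward-difference form: t_j = 37·C(j-1,1) + 96·C(j-1,2) + 84·C(j-1,3) + 24·C(j-1,4).
At j = 10: j-1 = 9, so t_{10} = 333 + 3456 + 7056 + 3024 = 13869.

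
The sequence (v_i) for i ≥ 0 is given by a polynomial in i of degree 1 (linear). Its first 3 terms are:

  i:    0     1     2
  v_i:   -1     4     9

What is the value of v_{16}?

1st diffs: 5, 5 (constant).
So v_i = 5i - 1.
Evaluating at i = 16 gives v_{16} = 79.

79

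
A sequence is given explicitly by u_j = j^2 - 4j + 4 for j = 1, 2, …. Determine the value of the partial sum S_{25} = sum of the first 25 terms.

4325

Over j = 1..25: Σj = 325, Σj² = 5525.
Total = (1)·5525 + (-4)·325 + (4)·25 = 4325.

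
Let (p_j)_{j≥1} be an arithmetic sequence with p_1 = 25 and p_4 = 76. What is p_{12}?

212

Common difference d = (76 - 25) / (4 - 1) = 17.
p_j = 25 + (j - 1)·17.
p_{12} = 25 + 11·17 = 212.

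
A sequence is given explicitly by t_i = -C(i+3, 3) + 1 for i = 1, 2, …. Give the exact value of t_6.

-83

C(9, 3) = 84, so t_6 = -83.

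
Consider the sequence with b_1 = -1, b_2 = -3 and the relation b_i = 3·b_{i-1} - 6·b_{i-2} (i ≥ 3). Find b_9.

Iterate the recurrence:
b_3 = -3  b_4 = 9  b_5 = 45  b_6 = 81  b_7 = -27  b_8 = -567  b_9 = -1539.

-1539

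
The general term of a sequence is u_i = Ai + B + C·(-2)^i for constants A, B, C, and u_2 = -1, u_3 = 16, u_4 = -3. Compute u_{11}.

2096

At i = 2, 3, 4: 2A + B + 4C = -1; 3A + B - 8C = 16; 4A + B + 16C = -3.
Subtracting the first from the second: A - 12C = 17.
Subtracting the second from the third: A + 24C = -19.
Solving: C = -1, A = 5, then B = -7.
Therefore u_{11} = 55 + (-7) + (-1)·(-2048) = 2096.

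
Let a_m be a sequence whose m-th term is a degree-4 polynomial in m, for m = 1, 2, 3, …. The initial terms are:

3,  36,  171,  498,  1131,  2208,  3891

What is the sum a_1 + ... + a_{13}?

127023

1st diffs: 33, 135, 327, 633, 1077, 1683.
2nd diffs: 102, 192, 306, 444, 606.
3rd diffs: 90, 114, 138, 162.
4th diffs: 24, 24, 24 (constant).
So a_m = m^4 + 5m^3 - 4m^2 - 5m + 6.
Continuing: …, 6366, 9843, 14556, 20763, …, a_{13} = 38811.
Summing m = 1..13 (13 terms) gives 127023.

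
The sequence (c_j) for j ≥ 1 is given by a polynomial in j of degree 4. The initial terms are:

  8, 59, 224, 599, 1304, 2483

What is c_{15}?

1st diffs: 51, 165, 375, 705, 1179.
2nd diffs: 114, 210, 330, 474.
3rd diffs: 96, 120, 144.
4th diffs: 24, 24 (constant).
So c_j = j^4 + 6j^3 - 4j^2 + 6j - 1.
Evaluating at j = 15 gives c_{15} = 70064.

70064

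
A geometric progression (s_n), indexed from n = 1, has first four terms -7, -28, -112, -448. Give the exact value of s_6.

-7168

Common ratio r = 4.
s_n = (-7)·4^(n-1).
s_6 = (-7)·4^5 = -7168.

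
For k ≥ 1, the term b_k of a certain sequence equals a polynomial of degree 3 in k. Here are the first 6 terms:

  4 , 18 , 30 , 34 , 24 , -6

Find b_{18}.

1st diffs: 14, 12, 4, -10, -30.
2nd diffs: -2, -8, -14, -20.
3rd diffs: -6, -6, -6 (constant).
So b_k = -k^3 + 5k^2 + 6k - 6.
Evaluating at k = 18 gives b_{18} = -4110.

-4110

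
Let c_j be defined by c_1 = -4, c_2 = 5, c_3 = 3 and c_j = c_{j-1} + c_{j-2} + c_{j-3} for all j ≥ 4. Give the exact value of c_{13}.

Applying the relation repeatedly:
c_4 = 4; c_5 = 12; c_6 = 19; c_7 = 35; c_8 = 66; c_9 = 120; c_{10} = 221; c_{11} = 407; c_{12} = 748; c_{13} = 1376.

1376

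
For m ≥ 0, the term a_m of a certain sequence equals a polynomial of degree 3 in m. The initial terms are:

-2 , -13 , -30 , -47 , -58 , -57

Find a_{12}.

790

1st diffs: -11, -17, -17, -11, 1.
2nd diffs: -6, 0, 6, 12.
3rd diffs: 6, 6, 6 (constant).
So a_m = m^3 - 6m^2 - 6m - 2.
Evaluating at m = 12 gives a_{12} = 790.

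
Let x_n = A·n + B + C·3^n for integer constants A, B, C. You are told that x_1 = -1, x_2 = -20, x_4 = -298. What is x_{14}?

The three given values yield: A + B + 3C = -1; 2A + B + 9C = -20; 4A + B + 81C = -298.
Subtracting the first from the second: A + 6C = -19.
Subtracting the second from the third: 2A + 72C = -278.
Solving: C = -4, A = 5, then B = 6.
Hence x_{14} = 5·14 + 6 + (-4)·4782969 = -19131800.

-19131800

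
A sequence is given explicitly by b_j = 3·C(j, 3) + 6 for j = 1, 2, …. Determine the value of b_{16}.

C(16, 3) = 560, so b_{16} = 1686.

1686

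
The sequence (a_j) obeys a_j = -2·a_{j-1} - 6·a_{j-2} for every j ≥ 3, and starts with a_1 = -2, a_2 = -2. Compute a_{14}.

Iterate the recurrence:
a_3 = 16  a_4 = -20  a_5 = -56  …  a_{11} = -19712  a_{12} = 35008  a_{13} = 48256  a_{14} = -306560.

-306560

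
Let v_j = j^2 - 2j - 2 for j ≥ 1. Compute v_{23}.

v_{23} = 1·23^2 - 2·23 - 2 = 481.

481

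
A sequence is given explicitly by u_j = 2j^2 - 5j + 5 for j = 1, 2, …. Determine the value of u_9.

122

u_9 = 2·9^2 - 5·9 + 5 = 122.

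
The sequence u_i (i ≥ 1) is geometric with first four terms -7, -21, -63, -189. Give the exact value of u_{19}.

-2711943423

Common ratio r = 3.
u_i = (-7)·3^(i-1).
u_{19} = (-7)·3^18 = -2711943423.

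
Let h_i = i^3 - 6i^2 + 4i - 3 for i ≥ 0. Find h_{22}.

h_{22} = 1·22^3 - 6·22^2 + 4·22 - 3 = 7829.

7829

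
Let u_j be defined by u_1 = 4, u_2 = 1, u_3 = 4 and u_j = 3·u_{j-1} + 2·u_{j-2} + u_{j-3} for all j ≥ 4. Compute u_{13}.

Applying the relation repeatedly:
u_4 = 18;  u_5 = 63;  u_6 = 229;  u_7 = 831;  u_8 = 3014;  u_9 = 10933;  u_{10} = 39658;  u_{11} = 143854;  u_{12} = 521811;  u_{13} = 1892799.

1892799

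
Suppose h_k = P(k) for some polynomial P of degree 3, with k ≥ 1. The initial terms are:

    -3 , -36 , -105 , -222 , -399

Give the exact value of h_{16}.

1st diffs: -33, -69, -117, -177.
2nd diffs: -36, -48, -60.
3rd diffs: -12, -12 (constant).
So h_k = -2k^3 - 6k^2 - k + 6.
Evaluating at k = 16 gives h_{16} = -9738.

-9738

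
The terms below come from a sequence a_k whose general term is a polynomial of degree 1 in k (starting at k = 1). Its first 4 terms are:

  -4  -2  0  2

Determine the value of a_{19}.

32

1st diffs: 2, 2, 2 (constant).
So a_k = 2k - 6.
Evaluating at k = 19 gives a_{19} = 32.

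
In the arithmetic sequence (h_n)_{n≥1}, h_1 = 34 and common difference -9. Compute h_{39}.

-308

h_n = 34 + (n - 1)·(-9).
h_{39} = 34 + 38·(-9) = -308.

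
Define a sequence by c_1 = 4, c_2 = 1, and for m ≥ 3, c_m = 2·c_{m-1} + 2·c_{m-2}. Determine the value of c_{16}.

3998848

c_3 = 10, c_4 = 22, c_5 = 64, …, c_{13} = 196096, c_{14} = 535744, c_{15} = 1463680, c_{16} = 3998848.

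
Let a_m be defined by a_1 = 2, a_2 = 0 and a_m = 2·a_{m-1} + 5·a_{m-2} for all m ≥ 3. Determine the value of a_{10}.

40880

Iterate the recurrence:
a_3 = 10  a_4 = 20  a_5 = 90  a_6 = 280  a_7 = 1010  a_8 = 3420  a_9 = 11890  a_{10} = 40880.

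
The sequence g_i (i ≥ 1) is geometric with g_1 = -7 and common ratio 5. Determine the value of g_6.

g_i = (-7)·5^(i-1).
g_6 = (-7)·5^5 = -21875.

-21875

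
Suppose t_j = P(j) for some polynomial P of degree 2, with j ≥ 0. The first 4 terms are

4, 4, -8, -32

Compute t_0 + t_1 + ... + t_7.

1st diffs: 0, -12, -24.
2nd diffs: -12, -12 (constant).
Newton forward-difference form: t_j = 4 + (-12)·C(j,2).
Continuing: -68, -116, -176, -248.
Summing j = 0..7 (8 terms) gives -640.

-640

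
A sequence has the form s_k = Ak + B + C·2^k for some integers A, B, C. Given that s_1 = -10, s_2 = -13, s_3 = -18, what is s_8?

Write the equations: A + B + 2C = -10; 2A + B + 4C = -13; 3A + B + 8C = -18.
Subtracting the first from the second: A + 2C = -3.
Subtracting the second from the third: A + 4C = -5.
Solving: C = -1, A = -1, then B = -7.
Therefore s_8 = -8 + (-7) + (-1)·256 = -271.

-271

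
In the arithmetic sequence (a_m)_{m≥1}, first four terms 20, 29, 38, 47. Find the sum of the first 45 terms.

Common difference d = 9.
a_m = 20 + (m - 1)·9.
a_{45} = 416; S = 45·(20 + 416)/2 = 9810.

9810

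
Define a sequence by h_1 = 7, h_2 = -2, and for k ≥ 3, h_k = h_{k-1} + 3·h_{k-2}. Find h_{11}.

Step forward from the initial values:
h_3 = 19  h_4 = 13  h_5 = 70  h_6 = 109  h_7 = 319  h_8 = 646  h_9 = 1603  h_{10} = 3541  h_{11} = 8350.

8350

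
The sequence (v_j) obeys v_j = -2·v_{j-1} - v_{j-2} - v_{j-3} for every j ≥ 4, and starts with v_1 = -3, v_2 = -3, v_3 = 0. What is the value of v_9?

-69

Step forward from the initial values:
v_4 = 6; v_5 = -9; v_6 = 12; v_7 = -21; v_8 = 39; v_9 = -69.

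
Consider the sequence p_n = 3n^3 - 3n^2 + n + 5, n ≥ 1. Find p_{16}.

11541

p_{16} = 3·16^3 - 3·16^2 + 1·16 + 5 = 11541.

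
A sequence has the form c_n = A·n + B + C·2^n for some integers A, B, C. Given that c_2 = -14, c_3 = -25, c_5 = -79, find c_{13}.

Write the equations: 2A + B + 4C = -14; 3A + B + 8C = -25; 5A + B + 32C = -79.
Subtracting the first from the second: A + 4C = -11.
Subtracting the second from the third: 2A + 24C = -54.
Solving: C = -2, A = -3, then B = 0.
So c_n = -3·n + 0 + (-2)·2^n; at n=13 this is -16423.

-16423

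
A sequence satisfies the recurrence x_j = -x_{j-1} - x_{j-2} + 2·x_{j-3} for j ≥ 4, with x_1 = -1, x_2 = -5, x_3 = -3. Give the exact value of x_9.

Step forward from the initial values:
x_4 = 6, x_5 = -13, x_6 = 1, x_7 = 24, x_8 = -51, x_9 = 29.

29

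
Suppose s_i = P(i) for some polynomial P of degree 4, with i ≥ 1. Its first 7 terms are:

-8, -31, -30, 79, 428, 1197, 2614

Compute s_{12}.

1st diffs: -23, 1, 109, 349, 769, 1417.
2nd diffs: 24, 108, 240, 420, 648.
3rd diffs: 84, 132, 180, 228.
4th diffs: 48, 48, 48 (constant).
Newton forward-difference form: s_i = -8 + (-23)·C(i-1,1) + 24·C(i-1,2) + 84·C(i-1,3) + 48·C(i-1,4).
At i = 12: i-1 = 11, so s_{12} = -8 - 253 + 1320 + 13860 + 15840 = 30759.

30759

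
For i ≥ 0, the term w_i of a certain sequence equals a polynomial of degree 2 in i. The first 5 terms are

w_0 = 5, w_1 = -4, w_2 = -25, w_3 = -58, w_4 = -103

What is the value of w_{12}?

-895

1st diffs: -9, -21, -33, -45.
2nd diffs: -12, -12, -12 (constant).
Newton forward-difference form: w_i = 5 + (-9)·C(i,1) + (-12)·C(i,2).
At i = 12: i = 12, so w_{12} = 5 - 108 - 792 = -895.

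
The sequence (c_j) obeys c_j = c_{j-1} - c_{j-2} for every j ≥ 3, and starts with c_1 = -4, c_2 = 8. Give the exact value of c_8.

Applying the relation repeatedly:
c_3 = 12, c_4 = 4, c_5 = -8, c_6 = -12, c_7 = -4, c_8 = 8.

8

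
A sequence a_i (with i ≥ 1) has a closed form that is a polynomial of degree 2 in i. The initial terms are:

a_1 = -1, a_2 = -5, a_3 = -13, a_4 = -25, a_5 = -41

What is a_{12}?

1st diffs: -4, -8, -12, -16.
2nd diffs: -4, -4, -4 (constant).
So a_i = -2i^2 + 2i - 1.
Evaluating at i = 12 gives a_{12} = -265.

-265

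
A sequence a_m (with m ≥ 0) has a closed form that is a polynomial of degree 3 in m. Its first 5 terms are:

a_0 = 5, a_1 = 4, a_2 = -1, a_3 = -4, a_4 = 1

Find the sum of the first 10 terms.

785

1st diffs: -1, -5, -3, 5.
2nd diffs: -4, 2, 8.
3rd diffs: 6, 6 (constant).
So a_m = m^3 - 5m^2 + 3m + 5.
Continuing: …, 20, 59, 124, 221, …, a_9 = 356.
Summing m = 0..9 (10 terms) gives 785.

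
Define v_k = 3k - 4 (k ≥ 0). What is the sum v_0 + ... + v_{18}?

437

Over k = 0..18: Σk = 171.
Total = (3)·171 + (-4)·19 = 437.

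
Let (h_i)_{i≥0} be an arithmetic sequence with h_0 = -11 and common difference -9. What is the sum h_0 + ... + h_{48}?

h_i = -11 + (i - 0)·(-9).
h_{48} = -443; S = 49·(-11 + (-443))/2 = -11123.

-11123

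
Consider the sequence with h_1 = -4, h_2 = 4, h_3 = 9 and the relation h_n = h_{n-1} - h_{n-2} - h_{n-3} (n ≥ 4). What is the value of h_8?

h_4 = 9  h_5 = -4  h_6 = -22  h_7 = -27  h_8 = -1.

-1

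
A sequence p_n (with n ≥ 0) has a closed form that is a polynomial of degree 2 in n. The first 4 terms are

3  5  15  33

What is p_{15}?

1st diffs: 2, 10, 18.
2nd diffs: 8, 8 (constant).
So p_n = 4n^2 - 2n + 3.
Evaluating at n = 15 gives p_{15} = 873.

873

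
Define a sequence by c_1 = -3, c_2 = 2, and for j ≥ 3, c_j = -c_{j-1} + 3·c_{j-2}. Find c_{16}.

Compute successive terms:
c_3 = -11  c_4 = 17  c_5 = -50  …  c_{13} = -36467  c_{14} = 83858  c_{15} = -193259  c_{16} = 444833.

444833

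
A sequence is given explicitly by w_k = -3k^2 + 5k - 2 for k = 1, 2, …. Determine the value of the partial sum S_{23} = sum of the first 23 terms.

-11638

Over k = 1..23: Σk = 276, Σk² = 4324.
Total = (-3)·4324 + (5)·276 + (-2)·23 = -11638.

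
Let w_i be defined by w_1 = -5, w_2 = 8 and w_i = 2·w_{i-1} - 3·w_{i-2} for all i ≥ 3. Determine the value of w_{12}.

Compute successive terms:
w_3 = 31;  w_4 = 38;  w_5 = -17;  w_6 = -148;  w_7 = -245;  w_8 = -46;  w_9 = 643;  w_{10} = 1424;  w_{11} = 919;  w_{12} = -2434.

-2434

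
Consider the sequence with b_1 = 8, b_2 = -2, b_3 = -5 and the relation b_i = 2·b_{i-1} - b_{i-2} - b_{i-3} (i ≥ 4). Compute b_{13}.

b_4 = -16;  b_5 = -25;  b_6 = -29;  b_7 = -17;  b_8 = 20;  b_9 = 86;  b_{10} = 169;  b_{11} = 232;  b_{12} = 209;  b_{13} = 17.

17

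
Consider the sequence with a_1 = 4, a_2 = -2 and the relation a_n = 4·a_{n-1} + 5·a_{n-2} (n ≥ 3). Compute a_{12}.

16276038

Step forward from the initial values:
a_3 = 12;  a_4 = 38;  a_5 = 212;  a_6 = 1038;  a_7 = 5212;  a_8 = 26038;  a_9 = 130212;  a_{10} = 651038;  a_{11} = 3255212;  a_{12} = 16276038.
(Characteristic roots are 5 and -1.)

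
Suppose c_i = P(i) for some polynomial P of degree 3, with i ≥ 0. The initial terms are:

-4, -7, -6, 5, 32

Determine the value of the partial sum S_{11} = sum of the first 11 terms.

2431

1st diffs: -3, 1, 11, 27.
2nd diffs: 4, 10, 16.
3rd diffs: 6, 6 (constant).
Newton forward-difference form: c_i = -4 + (-3)·C(i,1) + 4·C(i,2) + 6·C(i,3).
Continuing: …, 81, 158, 269, 420, …, c_{10} = 866.
Summing i = 0..10 (11 terms) gives 2431.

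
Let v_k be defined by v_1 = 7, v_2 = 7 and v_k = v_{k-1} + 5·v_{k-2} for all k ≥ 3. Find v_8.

5467

Iterate the recurrence:
v_3 = 42  v_4 = 77  v_5 = 287  v_6 = 672  v_7 = 2107  v_8 = 5467.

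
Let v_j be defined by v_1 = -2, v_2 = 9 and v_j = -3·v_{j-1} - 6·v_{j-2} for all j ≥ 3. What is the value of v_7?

189

Step forward from the initial values:
v_3 = -15  v_4 = -9  v_5 = 117  v_6 = -297  v_7 = 189.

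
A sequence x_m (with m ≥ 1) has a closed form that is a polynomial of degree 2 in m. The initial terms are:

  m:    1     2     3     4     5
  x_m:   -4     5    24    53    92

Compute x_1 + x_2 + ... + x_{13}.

1st diffs: 9, 19, 29, 39.
2nd diffs: 10, 10, 10 (constant).
Newton forward-difference form: x_m = -4 + 9·C(m-1,1) + 10·C(m-1,2).
Continuing: …, 141, 200, 269, 348, …, x_{13} = 764.
Summing m = 1..13 (13 terms) gives 3510.

3510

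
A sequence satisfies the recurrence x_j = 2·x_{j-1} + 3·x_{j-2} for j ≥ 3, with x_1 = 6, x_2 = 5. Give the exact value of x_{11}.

Step forward from the initial values:
x_3 = 28  x_4 = 71  x_5 = 226  x_6 = 665  x_7 = 2008  x_8 = 6011  x_9 = 18046  x_{10} = 54125  x_{11} = 162388.
(Characteristic roots are 3 and -1.)

162388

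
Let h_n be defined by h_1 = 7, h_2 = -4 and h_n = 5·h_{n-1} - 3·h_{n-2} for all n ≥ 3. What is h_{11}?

-5357426

Applying the relation repeatedly:
h_3 = -41;  h_4 = -193;  h_5 = -842;  h_6 = -3631;  h_7 = -15629;  h_8 = -67252;  h_9 = -289373;  h_{10} = -1245109;  h_{11} = -5357426.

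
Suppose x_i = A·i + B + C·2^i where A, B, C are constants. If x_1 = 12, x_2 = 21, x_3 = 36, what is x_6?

213

At i = 1, 2, 3: A + B + 2C = 12; 2A + B + 4C = 21; 3A + B + 8C = 36.
Subtracting the first from the second: A + 2C = 9.
Subtracting the second from the third: A + 4C = 15.
Solving: C = 3, A = 3, then B = 3.
Hence x_6 = 3·6 + 3 + 3·64 = 213.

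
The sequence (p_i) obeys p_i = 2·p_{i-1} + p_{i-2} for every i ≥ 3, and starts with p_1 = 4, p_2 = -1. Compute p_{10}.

647

Compute successive terms:
p_3 = 2  p_4 = 3  p_5 = 8  p_6 = 19  p_7 = 46  p_8 = 111  p_9 = 268  p_{10} = 647.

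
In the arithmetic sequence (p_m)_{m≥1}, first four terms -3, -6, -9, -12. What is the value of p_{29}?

Common difference d = -3.
p_m = -3 + (m - 1)·(-3).
p_{29} = -3 + 28·(-3) = -87.

-87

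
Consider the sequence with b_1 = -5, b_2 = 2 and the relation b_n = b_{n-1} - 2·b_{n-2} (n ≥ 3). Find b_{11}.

Compute successive terms:
b_3 = 12, b_4 = 8, b_5 = -16, b_6 = -32, b_7 = 0, b_8 = 64, b_9 = 64, b_{10} = -64, b_{11} = -192.

-192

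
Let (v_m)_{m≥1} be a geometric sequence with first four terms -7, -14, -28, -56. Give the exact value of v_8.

Common ratio r = 2.
v_m = (-7)·2^(m-1).
v_8 = (-7)·2^7 = -896.

-896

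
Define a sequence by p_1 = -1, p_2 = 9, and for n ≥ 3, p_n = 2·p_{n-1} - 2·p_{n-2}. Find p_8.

-88

Iterate the recurrence:
p_3 = 20, p_4 = 22, p_5 = 4, p_6 = -36, p_7 = -80, p_8 = -88.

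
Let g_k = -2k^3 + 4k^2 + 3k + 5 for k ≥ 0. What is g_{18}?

-10309

g_{18} = -2·18^3 + 4·18^2 + 3·18 + 5 = -10309.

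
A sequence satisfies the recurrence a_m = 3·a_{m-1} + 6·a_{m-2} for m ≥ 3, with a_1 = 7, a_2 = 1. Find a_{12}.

20610045

Compute successive terms:
a_3 = 45, a_4 = 141, a_5 = 693, a_6 = 2925, a_7 = 12933, a_8 = 56349, a_9 = 246645, a_{10} = 1078029, a_{11} = 4713957, a_{12} = 20610045.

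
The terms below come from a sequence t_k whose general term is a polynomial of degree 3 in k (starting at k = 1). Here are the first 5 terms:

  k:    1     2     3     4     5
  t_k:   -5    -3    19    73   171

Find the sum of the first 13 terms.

1st diffs: 2, 22, 54, 98.
2nd diffs: 20, 32, 44.
3rd diffs: 12, 12 (constant).
So t_k = 2k^3 - 2k^2 - 6k + 1.
Continuing: …, 325, 547, 849, 1243, …, t_{13} = 3979.
Summing k = 1..13 (13 terms) gives 14391.

14391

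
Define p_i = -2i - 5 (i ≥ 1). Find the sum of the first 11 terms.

Over i = 1..11: Σi = 66.
Total = (-2)·66 + (-5)·11 = -187.

-187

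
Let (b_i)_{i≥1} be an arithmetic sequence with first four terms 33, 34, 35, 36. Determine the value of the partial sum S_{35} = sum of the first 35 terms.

Common difference d = 1.
b_i = 33 + (i - 1)·1.
b_{35} = 67; S = 35·(33 + 67)/2 = 1750.

1750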